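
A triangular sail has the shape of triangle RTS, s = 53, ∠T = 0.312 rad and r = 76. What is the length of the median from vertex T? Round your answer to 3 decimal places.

m_T ≈ 63.742

By the law of cosines, t² = s² + r² − 2·s·r·cos T = 917.93, so t ≈ 30.297.
Median from T: ½√(2·s² + 2·r² − t²) ≈ 63.742.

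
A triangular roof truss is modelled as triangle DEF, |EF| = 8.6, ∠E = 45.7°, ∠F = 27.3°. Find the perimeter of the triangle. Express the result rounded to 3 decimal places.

19.161

The third angle is ∠D = 180° − ∠E − ∠F = 107.00°.
Law of sines: |FD| = |EF|·sin E/sin D ≈ 6.4362.
Law of sines: |DE| = |EF|·sin F/sin D ≈ 4.1246.
Semiperimeter s = (8.6+6.4362+4.1246)/2 = 9.5804.
Perimeter = 8.6 + 6.4362 + 4.1246 = 19.161.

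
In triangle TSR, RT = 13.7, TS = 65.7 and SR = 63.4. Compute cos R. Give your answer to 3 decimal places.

By the law of cosines, cos R = (SR² + RT² − TS²) / (2·SR·RT) ≈ -0.06288, so ∠R ≈ 93.61°.

cos R ≈ -0.063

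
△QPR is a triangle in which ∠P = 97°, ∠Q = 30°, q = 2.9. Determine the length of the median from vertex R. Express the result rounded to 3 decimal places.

3.926

The third angle is ∠R = 180° − ∠Q − ∠P = 53.00°.
Law of sines: p = q·sin P/sin Q ≈ 5.7568.
Law of sines: r = q·sin R/sin Q ≈ 4.6321.
Median from R: ½√(2·q² + 2·p² − r²) ≈ 3.9257.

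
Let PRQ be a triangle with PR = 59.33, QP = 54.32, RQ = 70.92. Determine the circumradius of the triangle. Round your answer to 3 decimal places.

By the law of cosines, cos P = (QP² + PR² − RQ²) / (2·QP·PR) ≈ 0.22357, so ∠P ≈ 77.08°.
Circumradius = RQ/(2 sin P) ≈ 36.381.

36.381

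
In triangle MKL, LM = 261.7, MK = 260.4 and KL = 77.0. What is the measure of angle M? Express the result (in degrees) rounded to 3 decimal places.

By the law of cosines, cos M = (LM² + MK² − KL²) / (2·LM·MK) ≈ 0.95651, so ∠M ≈ 16.96°.

∠M ≈ 16.960°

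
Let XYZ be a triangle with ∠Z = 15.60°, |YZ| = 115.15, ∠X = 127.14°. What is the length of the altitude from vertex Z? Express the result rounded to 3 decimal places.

The third angle is ∠Y = 180° − ∠Z − ∠X = 37.26°.
Law of sines: |ZX| = |YZ|·sin Y/sin X ≈ 87.455.
Law of sines: |XY| = |YZ|·sin Z/sin X ≈ 38.845.
Area = ½·|YZ|·|ZX|·sin Z ≈ 1354.1.
The altitude from Z has length 2·area/|XY| ≈ 69.716.

69.716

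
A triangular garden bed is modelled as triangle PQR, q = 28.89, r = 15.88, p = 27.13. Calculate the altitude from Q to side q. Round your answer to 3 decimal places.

Semiperimeter s = (27.13 + 28.89 + 15.88)/2 = 35.95.
Heron's formula: area = √(35.95·8.82·7.06·20.07) ≈ 211.96.
The altitude from Q has length 2·area/q ≈ 14.674.

h_Q ≈ 14.674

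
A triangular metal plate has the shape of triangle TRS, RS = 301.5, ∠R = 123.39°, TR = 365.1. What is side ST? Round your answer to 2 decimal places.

587.67

By the law of cosines, ST² = TR² + RS² − 2·TR·RS·cos R = 3.4536e+05, so ST ≈ 587.67.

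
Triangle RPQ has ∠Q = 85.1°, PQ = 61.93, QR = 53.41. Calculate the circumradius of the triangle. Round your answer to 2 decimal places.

By the law of cosines, RP² = PQ² + QR² − 2·PQ·QR·cos Q = 6122.9, so RP ≈ 78.249.
Area = ½·PQ·QR·sin Q ≈ 1647.8.
Circumradius = RP/(2 sin Q) ≈ 39.268.

39.27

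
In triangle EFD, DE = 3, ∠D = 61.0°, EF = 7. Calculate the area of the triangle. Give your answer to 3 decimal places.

Law of sines: sin F = DE·sin D/EF ≈ 0.37484.
Since EF ≥ DE, only the acute value applies: ∠F ≈ 22.01°.
Then ∠E = 180° − ∠D − ∠F ≈ 96.99°.
Law of sines gives FD = EF·sin E/sin D ≈ 7.9441.
Area = ½·EF·DE·sin E ≈ 10.422.

10.422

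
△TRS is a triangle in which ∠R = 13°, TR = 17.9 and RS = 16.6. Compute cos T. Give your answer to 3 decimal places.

By the law of cosines, ST² = TR² + RS² − 2·TR·RS·cos R = 16.921, so ST ≈ 4.1136.
Law of cosines again: cos T = (ST² + TR² − RS²)/(2·ST·TR) ≈ 0.41946, so ∠T ≈ 65.20°.

cos T ≈ 0.419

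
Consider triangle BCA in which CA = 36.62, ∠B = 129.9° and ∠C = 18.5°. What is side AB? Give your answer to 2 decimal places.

The third angle is ∠A = 180° − ∠B − ∠C = 31.60°.
Law of sines: AB = CA·sin C/sin B ≈ 15.146.

15.15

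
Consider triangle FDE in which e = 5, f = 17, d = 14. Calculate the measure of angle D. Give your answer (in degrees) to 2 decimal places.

By the law of cosines, cos D = (e² + f² − d²) / (2·e·f) ≈ 0.69412, so ∠D ≈ 46.04°.

∠D ≈ 46.04°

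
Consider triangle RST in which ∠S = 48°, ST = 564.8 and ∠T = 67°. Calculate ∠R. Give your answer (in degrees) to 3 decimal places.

65.000

The third angle is ∠R = 180° − ∠S − ∠T = 65.00°.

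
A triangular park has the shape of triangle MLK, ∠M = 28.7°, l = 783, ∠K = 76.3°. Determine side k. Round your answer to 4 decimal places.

The third angle is ∠L = 180° − ∠K − ∠M = 75.00°.
Law of sines: k = l·sin K/sin L ≈ 787.56.

787.5584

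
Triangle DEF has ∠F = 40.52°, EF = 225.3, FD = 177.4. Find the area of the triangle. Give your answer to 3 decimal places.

area ≈ 12983.945

Area = ½·EF·FD·sin F ≈ 12984.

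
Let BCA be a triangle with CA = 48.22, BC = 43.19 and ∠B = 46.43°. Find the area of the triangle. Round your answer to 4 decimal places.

area ≈ 1039.7800

Law of sines: sin A = BC·sin B/CA ≈ 0.64895.
Since CA ≥ BC, only the acute value applies: ∠A ≈ 40.46°.
Then ∠C = 180° − ∠B − ∠A ≈ 93.11°.
Law of sines gives AB = CA·sin C/sin B ≈ 66.455.
Area = ½·CA·BC·sin C ≈ 1039.8.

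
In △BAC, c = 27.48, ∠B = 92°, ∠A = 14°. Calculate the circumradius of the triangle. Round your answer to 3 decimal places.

14.294

The third angle is ∠C = 180° − ∠B − ∠A = 74.00°.
Law of sines: b = c·sin B/sin C ≈ 28.57.
Law of sines: a = c·sin A/sin C ≈ 6.9159.
Circumradius = c/(2 sin C) ≈ 14.294.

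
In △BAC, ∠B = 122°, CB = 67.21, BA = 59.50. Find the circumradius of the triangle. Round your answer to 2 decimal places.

By the law of cosines, AC² = CB² + BA² − 2·CB·BA·cos B = 12296, so AC ≈ 110.89.
Area = ½·CB·BA·sin B ≈ 1695.7.
Circumradius = AC/(2 sin B) ≈ 65.377.

R ≈ 65.38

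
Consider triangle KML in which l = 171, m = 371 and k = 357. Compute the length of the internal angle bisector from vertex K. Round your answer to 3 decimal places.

By the law of cosines, cos K = (m² + l² − k²) / (2·m·l) ≈ 0.31078, so ∠K ≈ 71.89°.
The bisector from K has length 2·m·l·cos(∠K/2)/(m+l) ≈ 189.52.

189.518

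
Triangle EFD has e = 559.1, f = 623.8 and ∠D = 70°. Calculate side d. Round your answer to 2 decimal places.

680.55

By the law of cosines, d² = e² + f² − 2·e·f·cos D = 4.6315e+05, so d ≈ 680.55.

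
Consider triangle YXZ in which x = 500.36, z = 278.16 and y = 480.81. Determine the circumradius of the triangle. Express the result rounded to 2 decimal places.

By the law of cosines, cos Y = (x² + z² − y²) / (2·x·z) ≈ 0.34687, so ∠Y ≈ 69.70°.
Circumradius = y/(2 sin Y) ≈ 256.32.

256.32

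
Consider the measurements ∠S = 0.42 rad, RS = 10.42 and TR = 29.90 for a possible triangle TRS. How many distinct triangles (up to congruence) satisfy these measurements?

RS·sin S = 10.42·sin(0.42 rad) ≈ 4.249.
Since TR ≥ RS, exactly one triangle exists.

1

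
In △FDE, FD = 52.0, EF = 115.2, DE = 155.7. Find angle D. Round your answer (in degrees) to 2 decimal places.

By the law of cosines, cos D = (FD² + DE² − EF²) / (2·FD·DE) ≈ 0.84454, so ∠D ≈ 32.38°.

32.38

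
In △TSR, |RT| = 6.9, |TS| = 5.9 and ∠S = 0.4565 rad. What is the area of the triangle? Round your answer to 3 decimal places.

area ≈ 15.198

Law of sines: sin R = |TS|·sin S/|RT| ≈ 0.37692.
Since |RT| ≥ |TS|, only the acute value applies: ∠R ≈ 0.3865 rad.
Then ∠T = π − ∠S − ∠R ≈ 2.2986 rad.
Law of sines gives |SR| = |RT|·sin T/sin S ≈ 11.687.
Area = ½·|RT|·|TS|·sin T ≈ 15.198.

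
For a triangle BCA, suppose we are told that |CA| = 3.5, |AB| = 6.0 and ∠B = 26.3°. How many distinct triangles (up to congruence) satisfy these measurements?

|AB|·sin B = 6.0·sin(26.3°) ≈ 2.658.
Since |AB| sin B < |CA| < |AB| (2.658 < 3.5 < 6.0), two triangles exist.

2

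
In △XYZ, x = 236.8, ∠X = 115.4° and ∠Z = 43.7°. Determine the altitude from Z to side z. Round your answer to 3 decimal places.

The third angle is ∠Y = 180° − ∠Z − ∠X = 20.90°.
Law of sines: y = x·sin Y/sin X ≈ 93.515.
Law of sines: z = x·sin Z/sin X ≈ 181.11.
Area = ½·x·y·sin Z ≈ 7649.6.
The altitude from Z has length 2·area/z ≈ 84.476.

84.476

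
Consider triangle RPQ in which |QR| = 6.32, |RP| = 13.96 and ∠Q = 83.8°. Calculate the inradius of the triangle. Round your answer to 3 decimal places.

r ≈ 2.471

Law of sines: sin P = |QR|·sin Q/|RP| ≈ 0.45007.
Since |RP| ≥ |QR|, only the acute value applies: ∠P ≈ 26.75°.
Then ∠R = 180° − ∠Q − ∠P ≈ 69.45°.
Law of sines gives |PQ| = |RP|·sin R/sin Q ≈ 13.149.
Area = ½·|RP|·|QR|·sin R ≈ 41.307.
Semiperimeter s = (13.149+6.32+13.96)/2 = 16.714.
Inradius = area/s = 41.307/16.714 ≈ 2.4713.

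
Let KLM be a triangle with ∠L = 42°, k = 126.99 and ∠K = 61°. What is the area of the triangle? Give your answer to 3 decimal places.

The third angle is ∠M = 180° − ∠K − ∠L = 77.00°.
Law of sines: l = k·sin L/sin K ≈ 97.154.
Law of sines: m = k·sin M/sin K ≈ 141.47.
Area = ½·k·l·sin M ≈ 6010.7.

area ≈ 6010.694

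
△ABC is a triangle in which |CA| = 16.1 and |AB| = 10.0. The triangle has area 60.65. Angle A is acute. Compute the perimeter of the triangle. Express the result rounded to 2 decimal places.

38.24

From area = ½·|CA|·|AB|·sin A, we get sin A = 2·area/(|CA|·|AB|) ≈ 0.75342.
Taking the acute solution, ∠A ≈ 0.853 rad.
Law of cosines then gives |BC| ≈ 12.144.
Perimeter = 12.144 + 16.1 + 10 = 38.244.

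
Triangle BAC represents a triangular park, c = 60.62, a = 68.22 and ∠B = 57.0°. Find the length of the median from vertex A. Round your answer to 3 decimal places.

m_A ≈ 50.852

By the law of cosines, b² = a² + c² − 2·a·c·cos B = 3824, so b ≈ 61.839.
Median from A: ½√(2·c² + 2·b² − a²) ≈ 50.852.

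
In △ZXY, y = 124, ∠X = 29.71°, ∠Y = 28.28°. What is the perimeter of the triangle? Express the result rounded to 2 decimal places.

perimeter ≈ 475.64

The third angle is ∠Z = 180° − ∠X − ∠Y = 122.01°.
Law of sines: z = y·sin Z/sin Y ≈ 221.93.
Law of sines: x = y·sin X/sin Y ≈ 129.71.
Semiperimeter s = (221.93+129.71+124)/2 = 237.82.
Perimeter = 221.93 + 129.71 + 124 = 475.64.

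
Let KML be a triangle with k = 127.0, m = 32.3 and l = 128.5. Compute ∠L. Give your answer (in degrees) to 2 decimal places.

∠L ≈ 85.39°

By the law of cosines, cos L = (k² + m² − l²) / (2·k·m) ≈ 0.08045, so ∠L ≈ 85.39°.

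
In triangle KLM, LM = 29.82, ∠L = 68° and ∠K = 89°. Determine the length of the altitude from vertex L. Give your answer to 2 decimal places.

h_L ≈ 11.65

The third angle is ∠M = 180° − ∠K − ∠L = 23.00°.
Law of sines: MK = LM·sin L/sin K ≈ 27.653.
Law of sines: KL = LM·sin M/sin K ≈ 11.653.
Area = ½·LM·MK·sin M ≈ 161.1.
The altitude from L has length 2·area/MK ≈ 11.652.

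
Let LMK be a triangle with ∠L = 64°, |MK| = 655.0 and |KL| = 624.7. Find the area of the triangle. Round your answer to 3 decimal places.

area ≈ 171572.392

Law of sines: sin M = |KL|·sin L/|MK| ≈ 0.85722.
Since |MK| ≥ |KL|, only the acute value applies: ∠M ≈ 59.01°.
Then ∠K = 180° − ∠L − ∠M ≈ 56.99°.
Law of sines gives |LM| = |MK|·sin K/sin L ≈ 611.15.
Area = ½·|MK|·|KL|·sin K ≈ 1.7157e+05.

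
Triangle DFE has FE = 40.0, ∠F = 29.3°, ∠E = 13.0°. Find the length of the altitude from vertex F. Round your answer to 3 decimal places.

8.998

The third angle is ∠D = 180° − ∠F − ∠E = 137.70°.
Law of sines: ED = FE·sin F/sin D ≈ 29.086.
Law of sines: DF = FE·sin E/sin D ≈ 13.37.
Area = ½·FE·ED·sin E ≈ 130.86.
The altitude from F has length 2·area/ED ≈ 8.998.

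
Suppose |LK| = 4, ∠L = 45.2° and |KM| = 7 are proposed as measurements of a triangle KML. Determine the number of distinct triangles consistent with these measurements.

1

|LK|·sin L = 4·sin(45.2°) ≈ 2.838.
Since |KM| ≥ |LK|, exactly one triangle exists.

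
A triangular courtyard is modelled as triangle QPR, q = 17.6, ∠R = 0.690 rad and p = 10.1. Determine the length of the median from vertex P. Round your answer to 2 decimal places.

By the law of cosines, r² = q² + p² − 2·q·p·cos R = 137.58, so r ≈ 11.729.
Median from P: ½√(2·r² + 2·q² − p²) ≈ 14.077.

m_P ≈ 14.08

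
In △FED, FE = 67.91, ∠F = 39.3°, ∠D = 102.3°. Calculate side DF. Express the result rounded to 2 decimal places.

43.17

The third angle is ∠E = 180° − ∠D − ∠F = 38.40°.
Law of sines: DF = FE·sin E/sin D ≈ 43.173.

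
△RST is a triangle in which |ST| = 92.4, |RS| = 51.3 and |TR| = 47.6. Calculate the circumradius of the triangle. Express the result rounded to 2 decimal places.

By the law of cosines, cos R = (|TR|² + |RS|² − |ST|²) / (2·|TR|·|RS|) ≈ -0.74539, so ∠R ≈ 138.19°.
Circumradius = |ST|/(2 sin R) ≈ 69.304.

69.30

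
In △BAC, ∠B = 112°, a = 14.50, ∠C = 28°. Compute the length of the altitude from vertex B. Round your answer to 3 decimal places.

h_B ≈ 6.807

The third angle is ∠A = 180° − ∠C − ∠B = 40.00°.
Law of sines: b = a·sin B/sin A ≈ 20.915.
Law of sines: c = a·sin C/sin A ≈ 10.59.
Area = ½·a·b·sin C ≈ 71.189.
The altitude from B has length 2·area/b ≈ 6.8073.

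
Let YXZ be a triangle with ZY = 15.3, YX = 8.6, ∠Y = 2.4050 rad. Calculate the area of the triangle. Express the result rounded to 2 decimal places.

Area = ½·ZY·YX·sin Y ≈ 44.196.

44.20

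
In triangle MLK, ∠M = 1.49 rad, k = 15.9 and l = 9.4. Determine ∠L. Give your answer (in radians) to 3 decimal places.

By the law of cosines, m² = l² + k² − 2·l·k·cos M = 317.04, so m ≈ 17.806.
Law of cosines again: cos L = (k² + m² − l²)/(2·k·m) ≈ 0.85036, so ∠L ≈ 0.554 rad.

∠L ≈ 0.554 rad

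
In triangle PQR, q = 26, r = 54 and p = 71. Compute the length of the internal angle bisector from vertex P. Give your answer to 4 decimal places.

t_P ≈ 17.2665

By the law of cosines, cos P = (q² + r² − p²) / (2·q·r) ≈ -0.51603, so ∠P ≈ 121.07°.
The bisector from P has length 2·q·r·cos(∠P/2)/(q+r) ≈ 17.266.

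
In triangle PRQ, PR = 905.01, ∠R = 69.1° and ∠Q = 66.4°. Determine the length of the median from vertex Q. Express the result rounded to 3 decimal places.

m_Q ≈ 678.566

The third angle is ∠P = 180° − ∠R − ∠Q = 44.50°.
Law of sines: RQ = PR·sin P/sin Q ≈ 692.23.
Law of sines: QP = PR·sin R/sin Q ≈ 922.63.
Median from Q: ½√(2·RQ² + 2·QP² − PR²) ≈ 678.57.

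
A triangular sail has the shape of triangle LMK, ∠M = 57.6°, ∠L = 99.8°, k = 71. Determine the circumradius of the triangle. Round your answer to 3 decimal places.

R ≈ 92.377

The third angle is ∠K = 180° − ∠L − ∠M = 22.60°.
Law of sines: l = k·sin L/sin K ≈ 182.06.
Law of sines: m = k·sin M/sin K ≈ 155.99.
Circumradius = k/(2 sin K) ≈ 92.377.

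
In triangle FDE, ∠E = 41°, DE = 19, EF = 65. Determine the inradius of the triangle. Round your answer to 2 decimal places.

r ≈ 5.95

By the law of cosines, FD² = DE² + EF² − 2·DE·EF·cos E = 2721.9, so FD ≈ 52.172.
Area = ½·DE·EF·sin E ≈ 405.12.
Semiperimeter s = (19+65+52.172)/2 = 68.086.
Inradius = area/s = 405.12/68.086 ≈ 5.9501.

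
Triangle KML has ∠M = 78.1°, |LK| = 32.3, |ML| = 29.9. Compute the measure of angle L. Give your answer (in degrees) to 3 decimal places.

Law of sines: sin K = |ML|·sin M/|LK| ≈ 0.90580.
Since |LK| ≥ |ML|, only the acute value applies: ∠K ≈ 64.93°.
Then ∠L = 180° − ∠M − ∠K ≈ 36.97°.

∠L ≈ 36.968°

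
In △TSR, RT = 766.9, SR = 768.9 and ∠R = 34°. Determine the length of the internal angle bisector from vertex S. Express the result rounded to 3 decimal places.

By the law of cosines, TS² = SR² + RT² − 2·SR·RT·cos R = 2.0163e+05, so TS ≈ 449.03.
Law of cosines again: cos S = (TS² + SR² − RT²)/(2·TS·SR) ≈ 0.29644, so ∠S ≈ 72.76°.
The bisector from S has length 2·TS·SR·cos(∠S/2)/(TS+SR) ≈ 456.47.

t_S ≈ 456.471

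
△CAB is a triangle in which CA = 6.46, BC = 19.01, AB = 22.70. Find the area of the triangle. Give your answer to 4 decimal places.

54.6237

Semiperimeter s = (22.7 + 19.01 + 6.46)/2 = 24.085.
Heron's formula: area = √(24.085·1.385·5.075·17.625) ≈ 54.624.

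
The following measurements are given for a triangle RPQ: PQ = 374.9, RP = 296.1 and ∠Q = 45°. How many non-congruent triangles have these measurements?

2

PQ·sin Q = 374.9·sin(45°) ≈ 265.1.
Since PQ sin Q < RP < PQ (265.1 < 296.1 < 374.9), two triangles exist.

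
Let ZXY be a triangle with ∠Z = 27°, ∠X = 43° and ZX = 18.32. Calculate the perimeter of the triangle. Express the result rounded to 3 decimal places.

perimeter ≈ 40.467

The third angle is ∠Y = 180° − ∠Z − ∠X = 110.00°.
Law of sines: XY = ZX·sin Z/sin Y ≈ 8.8509.
Law of sines: YZ = ZX·sin X/sin Y ≈ 13.296.
Semiperimeter s = (8.8509+13.296+18.32)/2 = 20.233.
Perimeter = 8.8509 + 13.296 + 18.32 = 40.467.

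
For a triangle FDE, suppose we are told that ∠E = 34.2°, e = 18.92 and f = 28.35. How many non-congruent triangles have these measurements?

f·sin E = 28.35·sin(34.2°) ≈ 15.94.
Since f sin E < e < f (15.94 < 18.92 < 28.35), two triangles exist.

2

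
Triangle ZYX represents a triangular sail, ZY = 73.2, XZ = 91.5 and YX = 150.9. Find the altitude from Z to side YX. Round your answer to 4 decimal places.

h_Z ≈ 32.7537

Semiperimeter s = (150.9 + 91.5 + 73.2)/2 = 157.8.
Heron's formula: area = √(157.8·6.9·66.3·84.6) ≈ 2471.3.
The altitude from Z has length 2·area/YX ≈ 32.754.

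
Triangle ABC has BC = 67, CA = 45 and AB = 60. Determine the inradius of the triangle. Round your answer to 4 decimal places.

Semiperimeter s = (67 + 45 + 60)/2 = 86.
Heron's formula: area = √(86·19·41·26) ≈ 1319.8.
Inradius = area/s = 1319.8/86 ≈ 15.346.

r ≈ 15.3464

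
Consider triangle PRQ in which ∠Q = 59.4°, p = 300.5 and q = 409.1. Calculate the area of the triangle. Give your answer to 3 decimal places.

60773.554

Law of sines: sin P = p·sin Q/q ≈ 0.63225.
Since q ≥ p, only the acute value applies: ∠P ≈ 39.22°.
Then ∠R = 180° − ∠Q − ∠P ≈ 81.38°.
Law of sines gives r = q·sin R/sin Q ≈ 469.92.
Area = ½·q·p·sin R ≈ 60774.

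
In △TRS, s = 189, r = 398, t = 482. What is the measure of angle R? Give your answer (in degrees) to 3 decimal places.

53.003

By the law of cosines, cos R = (s² + t² − r²) / (2·s·t) ≈ 0.60178, so ∠R ≈ 53.00°.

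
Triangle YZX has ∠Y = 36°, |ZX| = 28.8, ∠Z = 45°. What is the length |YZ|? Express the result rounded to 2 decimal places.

The third angle is ∠X = 180° − ∠Y − ∠Z = 99.00°.
Law of sines: |YZ| = |ZX|·sin X/sin Y ≈ 48.394.

48.39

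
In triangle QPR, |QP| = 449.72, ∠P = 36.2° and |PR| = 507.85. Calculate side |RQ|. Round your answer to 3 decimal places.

302.582

By the law of cosines, |RQ|² = |QP|² + |PR|² − 2·|QP|·|PR|·cos P = 91556, so |RQ| ≈ 302.58.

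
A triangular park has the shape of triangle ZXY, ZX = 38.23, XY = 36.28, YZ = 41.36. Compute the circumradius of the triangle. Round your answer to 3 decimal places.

22.404

By the law of cosines, cos Z = (YZ² + ZX² − XY²) / (2·YZ·ZX) ≈ 0.58688, so ∠Z ≈ 54.06°.
Circumradius = XY/(2 sin Z) ≈ 22.404.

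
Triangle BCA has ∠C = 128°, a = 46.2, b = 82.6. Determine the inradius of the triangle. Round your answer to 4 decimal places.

r ≈ 12.2411

By the law of cosines, c² = a² + b² − 2·a·b·cos C = 13656, so c ≈ 116.86.
Area = ½·a·b·sin C ≈ 1503.6.
Semiperimeter s = (82.6+116.86+46.2)/2 = 122.83.
Inradius = area/s = 1503.6/122.83 ≈ 12.241.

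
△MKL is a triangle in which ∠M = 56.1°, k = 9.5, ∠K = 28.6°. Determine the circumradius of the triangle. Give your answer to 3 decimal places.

The third angle is ∠L = 180° − ∠M − ∠K = 95.30°.
Law of sines: m = k·sin M/sin K ≈ 16.472.
Law of sines: l = k·sin L/sin K ≈ 19.761.
Circumradius = k/(2 sin K) ≈ 9.9229.

R ≈ 9.923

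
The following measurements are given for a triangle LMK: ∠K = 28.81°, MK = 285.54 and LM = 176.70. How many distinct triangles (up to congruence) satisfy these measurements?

2

MK·sin K = 285.54·sin(28.81°) ≈ 137.6.
Since MK sin K < LM < MK (137.6 < 176.70 < 285.54), two triangles exist.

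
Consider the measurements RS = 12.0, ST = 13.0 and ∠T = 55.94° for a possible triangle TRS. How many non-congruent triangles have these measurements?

2

ST·sin T = 13.0·sin(55.94°) ≈ 10.77.
Since ST sin T < RS < ST (10.77 < 12.0 < 13.0), two triangles exist.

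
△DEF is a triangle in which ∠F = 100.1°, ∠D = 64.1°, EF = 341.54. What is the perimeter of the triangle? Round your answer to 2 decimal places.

The third angle is ∠E = 180° − ∠F − ∠D = 15.80°.
Law of sines: FD = EF·sin E/sin D ≈ 103.38.
Law of sines: DE = EF·sin F/sin D ≈ 373.79.
Semiperimeter s = (341.54+103.38+373.79)/2 = 409.35.
Perimeter = 341.54 + 103.38 + 373.79 = 818.71.

perimeter ≈ 818.71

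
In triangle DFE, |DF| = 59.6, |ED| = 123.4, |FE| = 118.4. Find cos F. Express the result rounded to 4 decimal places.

0.1660

By the law of cosines, cos F = (|DF|² + |FE|² − |ED|²) / (2·|DF|·|FE|) ≈ 0.16603, so ∠F ≈ 80.44°.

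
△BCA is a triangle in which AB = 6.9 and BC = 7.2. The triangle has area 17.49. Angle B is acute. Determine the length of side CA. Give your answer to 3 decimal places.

From area = ½·AB·BC·sin B, we get sin B = 2·area/(AB·BC) ≈ 0.70411.
Taking the acute solution, ∠B ≈ 44.76°.
Law of cosines then gives CA ≈ 5.3754.

5.375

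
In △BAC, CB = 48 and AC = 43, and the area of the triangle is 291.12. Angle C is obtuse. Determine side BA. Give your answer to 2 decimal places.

90.07

From area = ½·AC·CB·sin C, we get sin C = 2·area/(AC·CB) ≈ 0.28209.
Taking the obtuse solution, ∠C ≈ 163.61°.
Law of cosines then gives BA ≈ 90.074.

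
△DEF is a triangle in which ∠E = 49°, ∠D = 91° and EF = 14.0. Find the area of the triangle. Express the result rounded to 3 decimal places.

area ≈ 47.549

The third angle is ∠F = 180° − ∠D − ∠E = 40.00°.
Law of sines: FD = EF·sin E/sin D ≈ 10.568.
Law of sines: DE = EF·sin F/sin D ≈ 9.0004.
Area = ½·EF·FD·sin F ≈ 47.549.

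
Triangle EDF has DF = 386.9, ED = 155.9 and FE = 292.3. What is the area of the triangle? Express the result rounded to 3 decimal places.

Semiperimeter s = (386.9 + 292.3 + 155.9)/2 = 417.55.
Heron's formula: area = √(417.55·30.65·125.25·261.65) ≈ 20479.

area ≈ 20479.470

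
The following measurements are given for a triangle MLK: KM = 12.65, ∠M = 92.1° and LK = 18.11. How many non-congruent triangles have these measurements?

1

KM·sin M = 12.65·sin(92.1°) ≈ 12.64.
Since ∠M is not acute, a triangle exists only if LK > KM; here LK > KM, so there is exactly one triangle.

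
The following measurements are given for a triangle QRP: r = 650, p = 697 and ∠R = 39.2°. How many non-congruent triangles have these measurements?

p·sin R = 697·sin(39.2°) ≈ 440.5.
Since p sin R < r < p (440.5 < 650 < 697), two triangles exist.

2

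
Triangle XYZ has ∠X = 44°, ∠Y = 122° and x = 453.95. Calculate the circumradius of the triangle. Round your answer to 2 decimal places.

The third angle is ∠Z = 180° − ∠X − ∠Y = 14.00°.
Law of sines: y = x·sin Y/sin X ≈ 554.19.
Law of sines: z = x·sin Z/sin X ≈ 158.09.
Circumradius = x/(2 sin X) ≈ 326.74.

326.74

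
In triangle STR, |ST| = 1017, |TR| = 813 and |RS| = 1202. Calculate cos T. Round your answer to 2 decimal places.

0.15

By the law of cosines, cos T = (|ST|² + |TR|² − |RS|²) / (2·|ST|·|TR|) ≈ 0.15146, so ∠T ≈ 81.29°.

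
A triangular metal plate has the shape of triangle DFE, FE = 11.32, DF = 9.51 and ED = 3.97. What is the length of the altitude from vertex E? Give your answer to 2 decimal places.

h_E ≈ 3.80

Semiperimeter s = (11.32 + 3.97 + 9.51)/2 = 12.4.
Heron's formula: area = √(12.4·1.08·8.43·2.89) ≈ 18.063.
The altitude from E has length 2·area/DF ≈ 3.7987.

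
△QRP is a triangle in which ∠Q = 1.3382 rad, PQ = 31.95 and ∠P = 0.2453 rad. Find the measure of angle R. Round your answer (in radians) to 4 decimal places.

The third angle is ∠R = π − ∠P − ∠Q = 1.5581 rad.

∠R ≈ 1.5581 rad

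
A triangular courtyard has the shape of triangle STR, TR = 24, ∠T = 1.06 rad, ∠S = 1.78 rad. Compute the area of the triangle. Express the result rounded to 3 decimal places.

The third angle is ∠R = π − ∠S − ∠T = 0.302 rad.
Law of sines: RS = TR·sin T/sin S ≈ 21.403.
Law of sines: ST = TR·sin R/sin S ≈ 7.2879.
Area = ½·TR·RS·sin R ≈ 76.292.

76.292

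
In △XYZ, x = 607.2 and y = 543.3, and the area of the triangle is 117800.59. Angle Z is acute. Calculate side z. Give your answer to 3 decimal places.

449.490

From area = ½·x·y·sin Z, we get sin Z = 2·area/(x·y) ≈ 0.71418.
Taking the acute solution, ∠Z ≈ 45.58°.
Law of cosines then gives z ≈ 449.49.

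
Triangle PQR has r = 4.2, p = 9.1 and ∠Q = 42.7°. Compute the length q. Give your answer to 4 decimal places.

By the law of cosines, q² = r² + p² − 2·r·p·cos Q = 44.273, so q ≈ 6.6538.

6.6538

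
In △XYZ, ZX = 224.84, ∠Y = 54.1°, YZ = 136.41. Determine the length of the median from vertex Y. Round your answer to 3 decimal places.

m_Y ≈ 186.276

Law of sines: sin X = YZ·sin Y/ZX ≈ 0.49145.
Since ZX ≥ YZ, only the acute value applies: ∠X ≈ 29.44°.
Then ∠Z = 180° − ∠Y − ∠X ≈ 96.46°.
Law of sines gives XY = ZX·sin Z/sin Y ≈ 275.8.
Median from Y: ½√(2·XY² + 2·YZ² − ZX²) ≈ 186.28.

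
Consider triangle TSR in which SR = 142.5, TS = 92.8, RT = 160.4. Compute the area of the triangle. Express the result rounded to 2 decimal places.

Semiperimeter s = (142.5 + 160.4 + 92.8)/2 = 197.85.
Heron's formula: area = √(197.85·55.35·37.45·105.05) ≈ 6563.7.

6563.73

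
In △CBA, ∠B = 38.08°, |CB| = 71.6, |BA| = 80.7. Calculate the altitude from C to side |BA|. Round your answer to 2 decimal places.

By the law of cosines, |AC|² = |CB|² + |BA|² − 2·|CB|·|BA|·cos B = 2542.6, so |AC| ≈ 50.424.
Area = ½·|CB|·|BA|·sin B ≈ 1781.9.
The altitude from C has length 2·area/|BA| ≈ 44.16.

44.16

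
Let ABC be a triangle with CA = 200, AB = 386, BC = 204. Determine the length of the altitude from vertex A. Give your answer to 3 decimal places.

Semiperimeter s = (204 + 200 + 386)/2 = 395.
Heron's formula: area = √(395·191·195·9) ≈ 11507.
The altitude from A has length 2·area/BC ≈ 112.81.

h_A ≈ 112.812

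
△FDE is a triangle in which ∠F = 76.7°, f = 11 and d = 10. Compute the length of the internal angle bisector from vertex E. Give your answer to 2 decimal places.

9.81

Law of sines: sin D = d·sin F/f ≈ 0.88471.
Since f ≥ d, only the acute value applies: ∠D ≈ 62.22°.
Then ∠E = 180° − ∠F − ∠D ≈ 41.08°.
Law of sines gives e = f·sin E/sin F ≈ 7.4281.
The bisector from E has length 2·f·d·cos(∠E/2)/(f+d) ≈ 9.8101.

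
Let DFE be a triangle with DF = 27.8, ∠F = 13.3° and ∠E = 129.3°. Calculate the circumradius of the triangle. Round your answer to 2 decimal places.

17.96

The third angle is ∠D = 180° − ∠F − ∠E = 37.40°.
Law of sines: FE = DF·sin D/sin E ≈ 21.82.
Law of sines: ED = DF·sin F/sin E ≈ 8.2645.
Circumradius = DF/(2 sin E) ≈ 17.962.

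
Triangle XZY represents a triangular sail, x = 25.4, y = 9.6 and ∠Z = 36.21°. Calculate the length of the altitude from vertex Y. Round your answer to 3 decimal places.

By the law of cosines, z² = y² + x² − 2·y·x·cos Z = 343.83, so z ≈ 18.543.
Area = ½·y·x·sin Z ≈ 72.024.
The altitude from Y has length 2·area/y ≈ 15.005.

h_Y ≈ 15.005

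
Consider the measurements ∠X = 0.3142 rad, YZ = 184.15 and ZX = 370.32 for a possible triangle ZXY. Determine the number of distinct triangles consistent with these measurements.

2

ZX·sin X = 370.32·sin(0.3142 rad) ≈ 114.4.
Since ZX sin X < YZ < ZX (114.4 < 184.15 < 370.32), two triangles exist.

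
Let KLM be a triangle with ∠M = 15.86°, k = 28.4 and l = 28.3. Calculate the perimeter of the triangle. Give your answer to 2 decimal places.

64.52

By the law of cosines, m² = k² + l² − 2·k·l·cos M = 61.201, so m ≈ 7.8231.
Semiperimeter s = (28.4+28.3+7.8231)/2 = 32.262.
Perimeter = 28.4 + 28.3 + 7.8231 = 64.523.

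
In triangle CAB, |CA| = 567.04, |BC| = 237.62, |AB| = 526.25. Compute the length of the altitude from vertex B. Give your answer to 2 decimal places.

h_B ≈ 220.28

Semiperimeter s = (526.25 + 237.62 + 567.04)/2 = 665.45.
Heron's formula: area = √(665.45·139.2·427.83·98.415) ≈ 62453.
The altitude from B has length 2·area/|CA| ≈ 220.28.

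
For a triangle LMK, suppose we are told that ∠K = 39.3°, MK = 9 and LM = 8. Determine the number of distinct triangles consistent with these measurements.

MK·sin K = 9·sin(39.3°) ≈ 5.7.
Since MK sin K < LM < MK (5.7 < 8 < 9), two triangles exist.

2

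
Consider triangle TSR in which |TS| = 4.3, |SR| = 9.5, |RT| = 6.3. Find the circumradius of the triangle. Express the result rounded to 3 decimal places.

By the law of cosines, cos T = (|RT|² + |TS|² − |SR|²) / (2·|RT|·|TS|) ≈ -0.59192, so ∠T ≈ 126.29°.
Circumradius = |SR|/(2 sin T) ≈ 5.8933.

5.893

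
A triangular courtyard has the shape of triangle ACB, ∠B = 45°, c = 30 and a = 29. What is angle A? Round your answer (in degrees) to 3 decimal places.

∠A ≈ 65.157°

By the law of cosines, b² = a² + c² − 2·a·c·cos B = 510.63, so b ≈ 22.597.
Law of cosines again: cos A = (c² + b² − a²)/(2·c·b) ≈ 0.42014, so ∠A ≈ 65.16°.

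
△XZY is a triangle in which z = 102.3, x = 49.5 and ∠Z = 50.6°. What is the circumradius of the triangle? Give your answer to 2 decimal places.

Law of sines: sin X = x·sin Z/z ≈ 0.37390.
Since z ≥ x, only the acute value applies: ∠X ≈ 21.96°.
Then ∠Y = 180° − ∠Z − ∠X ≈ 107.44°.
Law of sines gives y = z·sin Y/sin Z ≈ 126.3.
Circumradius = z/(2 sin Z) ≈ 66.194.

66.19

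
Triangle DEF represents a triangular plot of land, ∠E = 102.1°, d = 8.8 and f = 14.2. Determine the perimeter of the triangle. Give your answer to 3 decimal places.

By the law of cosines, e² = f² + d² − 2·f·d·cos E = 331.47, so e ≈ 18.206.
Semiperimeter s = (8.8+18.206+14.2)/2 = 20.603.
Perimeter = 8.8 + 18.206 + 14.2 = 41.206.

perimeter ≈ 41.206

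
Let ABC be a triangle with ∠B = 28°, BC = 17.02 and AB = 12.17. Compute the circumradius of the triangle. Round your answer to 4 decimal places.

By the law of cosines, CA² = AB² + BC² − 2·AB·BC·cos B = 72.013, so CA ≈ 8.4861.
Area = ½·AB·BC·sin B ≈ 48.622.
Circumradius = CA/(2 sin B) ≈ 9.0379.

9.0379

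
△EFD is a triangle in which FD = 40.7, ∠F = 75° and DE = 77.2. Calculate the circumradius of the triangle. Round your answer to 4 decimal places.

Law of sines: sin E = FD·sin F/DE ≈ 0.50924.
Since DE ≥ FD, only the acute value applies: ∠E ≈ 30.61°.
Then ∠D = 180° − ∠F − ∠E ≈ 74.39°.
Law of sines gives EF = DE·sin D/sin F ≈ 76.974.
Circumradius = DE/(2 sin F) ≈ 39.962.

39.9617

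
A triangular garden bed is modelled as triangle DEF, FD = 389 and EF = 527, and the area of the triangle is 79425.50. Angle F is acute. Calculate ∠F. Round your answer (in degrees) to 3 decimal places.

From area = ½·EF·FD·sin F, we get sin F = 2·area/(EF·FD) ≈ 0.77487.
Taking the acute solution, ∠F ≈ 50.79°.

50.793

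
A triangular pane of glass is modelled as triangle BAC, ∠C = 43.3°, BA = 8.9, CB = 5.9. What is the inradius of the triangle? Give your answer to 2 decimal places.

Law of sines: sin A = CB·sin C/BA ≈ 0.45464.
Since BA ≥ CB, only the acute value applies: ∠A ≈ 27.04°.
Then ∠B = 180° − ∠C − ∠A ≈ 109.66°.
Law of sines gives AC = BA·sin B/sin C ≈ 12.221.
Area = ½·BA·CB·sin B ≈ 24.725.
Semiperimeter s = (12.221+5.9+8.9)/2 = 13.51.
Inradius = area/s = 24.725/13.51 ≈ 1.8301.

r ≈ 1.83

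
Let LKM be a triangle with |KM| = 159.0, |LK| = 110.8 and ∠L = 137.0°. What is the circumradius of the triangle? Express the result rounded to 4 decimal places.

116.5692

Law of sines: sin M = |LK|·sin L/|KM| ≈ 0.47525.
Since |KM| ≥ |LK|, only the acute value applies: ∠M ≈ 28.38°.
Then ∠K = 180° − ∠L − ∠M ≈ 14.62°.
Law of sines gives |ML| = |KM|·sin K/sin L ≈ 58.862.
Circumradius = |KM|/(2 sin L) ≈ 116.57.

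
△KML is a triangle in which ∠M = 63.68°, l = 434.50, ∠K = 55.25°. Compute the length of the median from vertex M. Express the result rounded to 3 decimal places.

The third angle is ∠L = 180° − ∠K − ∠M = 61.07°.
Law of sines: k = l·sin K/sin L ≈ 407.91.
Law of sines: m = l·sin M/sin L ≈ 444.99.
Median from M: ½√(2·l² + 2·k² − m²) ≈ 357.89.

m_M ≈ 357.892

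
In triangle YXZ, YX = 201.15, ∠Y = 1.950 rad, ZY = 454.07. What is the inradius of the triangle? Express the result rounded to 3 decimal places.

By the law of cosines, XZ² = ZY² + YX² − 2·ZY·YX·cos Y = 3.1426e+05, so XZ ≈ 560.59.
Area = ½·ZY·YX·sin Y ≈ 42424.
Semiperimeter s = (560.59+454.07+201.15)/2 = 607.91.
Inradius = area/s = 42424/607.91 ≈ 69.787.

r ≈ 69.787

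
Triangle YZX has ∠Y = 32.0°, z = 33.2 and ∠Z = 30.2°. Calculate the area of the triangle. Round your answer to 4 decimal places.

area ≈ 513.5802

The third angle is ∠X = 180° − ∠Y − ∠Z = 117.80°.
Law of sines: y = z·sin Y/sin Z ≈ 34.975.
Law of sines: x = z·sin X/sin Z ≈ 58.384.
Area = ½·z·y·sin X ≈ 513.58.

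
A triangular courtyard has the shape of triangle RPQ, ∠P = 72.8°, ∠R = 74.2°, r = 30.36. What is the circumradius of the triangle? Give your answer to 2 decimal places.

15.78

The third angle is ∠Q = 180° − ∠R − ∠P = 33.00°.
Law of sines: p = r·sin P/sin R ≈ 30.141.
Law of sines: q = r·sin Q/sin R ≈ 17.185.
Circumradius = r/(2 sin R) ≈ 15.776.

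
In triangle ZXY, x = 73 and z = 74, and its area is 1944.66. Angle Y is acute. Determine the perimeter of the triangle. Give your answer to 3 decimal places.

From area = ½·z·x·sin Y, we get sin Y = 2·area/(z·x) ≈ 0.71998.
Taking the acute solution, ∠Y ≈ 46.05°.
Law of cosines then gives y ≈ 57.507.
Perimeter = 74 + 73 + 57.507 = 204.51.

204.507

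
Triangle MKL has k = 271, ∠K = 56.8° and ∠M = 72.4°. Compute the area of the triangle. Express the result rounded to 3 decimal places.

32415.730

The third angle is ∠L = 180° − ∠M − ∠K = 50.80°.
Law of sines: m = k·sin M/sin K ≈ 308.71.
Law of sines: l = k·sin L/sin K ≈ 250.98.
Area = ½·k·m·sin L ≈ 32416.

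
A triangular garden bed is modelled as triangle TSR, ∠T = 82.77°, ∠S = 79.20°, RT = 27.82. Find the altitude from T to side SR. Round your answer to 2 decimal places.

The third angle is ∠R = 180° − ∠T − ∠S = 18.03°.
Law of sines: SR = RT·sin T/sin S ≈ 28.096.
Law of sines: TS = RT·sin R/sin S ≈ 8.766.
Area = ½·RT·SR·sin R ≈ 120.97.
The altitude from T has length 2·area/SR ≈ 8.6107.

8.61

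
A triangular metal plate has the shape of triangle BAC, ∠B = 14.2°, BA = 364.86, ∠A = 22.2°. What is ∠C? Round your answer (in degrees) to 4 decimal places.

The third angle is ∠C = 180° − ∠B − ∠A = 143.60°.

143.6000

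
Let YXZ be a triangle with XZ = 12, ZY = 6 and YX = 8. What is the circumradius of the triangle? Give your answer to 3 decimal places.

By the law of cosines, cos Y = (ZY² + YX² − XZ²) / (2·ZY·YX) ≈ -0.45833, so ∠Y ≈ 117.28°.
Circumradius = XZ/(2 sin Y) ≈ 6.7508.

R ≈ 6.751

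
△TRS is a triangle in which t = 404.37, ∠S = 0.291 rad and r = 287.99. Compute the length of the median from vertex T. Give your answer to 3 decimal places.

By the law of cosines, s² = t² + r² − 2·t·r·cos S = 23336, so s ≈ 152.76.
Median from T: ½√(2·r² + 2·s² − t²) ≈ 110.72.

m_T ≈ 110.718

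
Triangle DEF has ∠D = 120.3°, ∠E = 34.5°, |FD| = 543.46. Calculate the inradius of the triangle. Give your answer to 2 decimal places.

The third angle is ∠F = 180° − ∠D − ∠E = 25.20°.
Law of sines: |EF| = |FD|·sin D/sin E ≈ 828.42.
Law of sines: |DE| = |FD|·sin F/sin E ≈ 408.53.
Area = ½·|FD|·|EF|·sin F ≈ 95845.
Semiperimeter s = (828.42+543.46+408.53)/2 = 890.2.
Inradius = area/s = 95845/890.2 ≈ 107.67.

107.67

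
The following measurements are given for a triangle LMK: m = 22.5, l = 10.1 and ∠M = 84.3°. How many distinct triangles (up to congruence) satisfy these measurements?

1

l·sin M = 10.1·sin(84.3°) ≈ 10.05.
Since m ≥ l, exactly one triangle exists.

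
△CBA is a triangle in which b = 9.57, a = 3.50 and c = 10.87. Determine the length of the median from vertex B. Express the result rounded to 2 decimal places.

Median from B: ½√(2·a² + 2·c² − b²) ≈ 6.5044.

m_B ≈ 6.50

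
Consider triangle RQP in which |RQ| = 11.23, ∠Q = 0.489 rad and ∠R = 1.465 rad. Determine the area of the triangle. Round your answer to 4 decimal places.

The third angle is ∠P = π − ∠R − ∠Q = 1.188 rad.
Law of sines: |QP| = |RQ|·sin R/sin P ≈ 12.04.
Law of sines: |PR| = |RQ|·sin Q/sin P ≈ 5.6877.
Area = ½·|RQ|·|QP|·sin Q ≈ 31.758.

31.7581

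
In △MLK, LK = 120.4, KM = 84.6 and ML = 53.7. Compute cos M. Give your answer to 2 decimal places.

cos M ≈ -0.49

By the law of cosines, cos M = (KM² + ML² − LK²) / (2·KM·ML) ≈ -0.49035, so ∠M ≈ 119.36°.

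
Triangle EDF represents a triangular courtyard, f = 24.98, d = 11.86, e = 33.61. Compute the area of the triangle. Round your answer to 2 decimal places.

116.69

Semiperimeter s = (33.61 + 11.86 + 24.98)/2 = 35.225.
Heron's formula: area = √(35.225·1.615·23.365·10.245) ≈ 116.69.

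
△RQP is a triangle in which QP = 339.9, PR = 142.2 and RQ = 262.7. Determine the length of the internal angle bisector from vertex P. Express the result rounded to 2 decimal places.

By the law of cosines, cos P = (QP² + PR² − RQ²) / (2·QP·PR) ≈ 0.69042, so ∠P ≈ 46.34°.
The bisector from P has length 2·QP·PR·cos(∠P/2)/(QP+PR) ≈ 184.34.

184.34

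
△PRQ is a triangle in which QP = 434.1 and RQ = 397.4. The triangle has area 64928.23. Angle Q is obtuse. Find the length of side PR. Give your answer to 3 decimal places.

757.300

From area = ½·RQ·QP·sin Q, we get sin Q = 2·area/(RQ·QP) ≈ 0.75274.
Taking the obtuse solution, ∠Q ≈ 131.17°.
Law of cosines then gives PR ≈ 757.3.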